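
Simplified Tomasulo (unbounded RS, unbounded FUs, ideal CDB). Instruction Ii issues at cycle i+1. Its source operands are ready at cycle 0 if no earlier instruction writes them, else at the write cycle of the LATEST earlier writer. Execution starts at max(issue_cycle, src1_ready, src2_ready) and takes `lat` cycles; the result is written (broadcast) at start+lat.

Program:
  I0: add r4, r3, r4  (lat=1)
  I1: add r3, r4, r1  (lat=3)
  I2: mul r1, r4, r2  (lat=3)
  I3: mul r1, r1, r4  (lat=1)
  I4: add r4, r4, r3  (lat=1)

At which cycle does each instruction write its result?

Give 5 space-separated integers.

Answer: 2 5 6 7 6

Derivation:
I0 add r4: issue@1 deps=(None,None) exec_start@1 write@2
I1 add r3: issue@2 deps=(0,None) exec_start@2 write@5
I2 mul r1: issue@3 deps=(0,None) exec_start@3 write@6
I3 mul r1: issue@4 deps=(2,0) exec_start@6 write@7
I4 add r4: issue@5 deps=(0,1) exec_start@5 write@6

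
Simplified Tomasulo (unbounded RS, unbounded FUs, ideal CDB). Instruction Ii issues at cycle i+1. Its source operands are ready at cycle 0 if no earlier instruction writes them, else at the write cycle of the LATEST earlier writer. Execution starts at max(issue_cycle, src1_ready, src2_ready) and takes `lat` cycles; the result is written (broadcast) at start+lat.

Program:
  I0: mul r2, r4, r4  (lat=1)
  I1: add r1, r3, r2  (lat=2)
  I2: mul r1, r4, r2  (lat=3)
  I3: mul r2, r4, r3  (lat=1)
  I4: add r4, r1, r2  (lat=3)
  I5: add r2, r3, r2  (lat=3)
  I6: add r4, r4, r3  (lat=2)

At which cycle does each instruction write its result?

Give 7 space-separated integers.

Answer: 2 4 6 5 9 9 11

Derivation:
I0 mul r2: issue@1 deps=(None,None) exec_start@1 write@2
I1 add r1: issue@2 deps=(None,0) exec_start@2 write@4
I2 mul r1: issue@3 deps=(None,0) exec_start@3 write@6
I3 mul r2: issue@4 deps=(None,None) exec_start@4 write@5
I4 add r4: issue@5 deps=(2,3) exec_start@6 write@9
I5 add r2: issue@6 deps=(None,3) exec_start@6 write@9
I6 add r4: issue@7 deps=(4,None) exec_start@9 write@11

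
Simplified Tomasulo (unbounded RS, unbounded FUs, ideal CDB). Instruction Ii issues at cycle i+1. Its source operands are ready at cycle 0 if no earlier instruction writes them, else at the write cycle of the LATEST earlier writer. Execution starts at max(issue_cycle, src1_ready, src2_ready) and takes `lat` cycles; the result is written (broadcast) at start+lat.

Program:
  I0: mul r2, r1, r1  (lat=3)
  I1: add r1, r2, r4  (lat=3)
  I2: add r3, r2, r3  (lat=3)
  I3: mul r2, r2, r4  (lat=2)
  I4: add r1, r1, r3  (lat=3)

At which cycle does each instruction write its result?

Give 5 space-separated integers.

Answer: 4 7 7 6 10

Derivation:
I0 mul r2: issue@1 deps=(None,None) exec_start@1 write@4
I1 add r1: issue@2 deps=(0,None) exec_start@4 write@7
I2 add r3: issue@3 deps=(0,None) exec_start@4 write@7
I3 mul r2: issue@4 deps=(0,None) exec_start@4 write@6
I4 add r1: issue@5 deps=(1,2) exec_start@7 write@10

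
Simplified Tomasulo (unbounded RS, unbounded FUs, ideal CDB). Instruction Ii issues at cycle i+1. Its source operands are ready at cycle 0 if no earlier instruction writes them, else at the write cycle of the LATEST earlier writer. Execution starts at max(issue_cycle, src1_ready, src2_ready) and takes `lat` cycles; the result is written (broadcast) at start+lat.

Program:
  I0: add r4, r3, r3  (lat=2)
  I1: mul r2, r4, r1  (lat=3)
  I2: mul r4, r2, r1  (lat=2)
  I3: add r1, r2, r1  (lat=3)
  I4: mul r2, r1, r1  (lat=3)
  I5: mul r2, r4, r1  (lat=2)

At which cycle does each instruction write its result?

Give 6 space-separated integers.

I0 add r4: issue@1 deps=(None,None) exec_start@1 write@3
I1 mul r2: issue@2 deps=(0,None) exec_start@3 write@6
I2 mul r4: issue@3 deps=(1,None) exec_start@6 write@8
I3 add r1: issue@4 deps=(1,None) exec_start@6 write@9
I4 mul r2: issue@5 deps=(3,3) exec_start@9 write@12
I5 mul r2: issue@6 deps=(2,3) exec_start@9 write@11

Answer: 3 6 8 9 12 11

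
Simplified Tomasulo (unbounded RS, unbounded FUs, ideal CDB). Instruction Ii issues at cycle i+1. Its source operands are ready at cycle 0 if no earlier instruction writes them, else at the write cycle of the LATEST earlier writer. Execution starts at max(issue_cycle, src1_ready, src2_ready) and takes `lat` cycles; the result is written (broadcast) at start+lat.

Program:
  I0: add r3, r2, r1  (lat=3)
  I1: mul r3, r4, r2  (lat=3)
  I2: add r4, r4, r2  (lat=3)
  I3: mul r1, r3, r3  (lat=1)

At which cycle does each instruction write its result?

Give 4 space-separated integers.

Answer: 4 5 6 6

Derivation:
I0 add r3: issue@1 deps=(None,None) exec_start@1 write@4
I1 mul r3: issue@2 deps=(None,None) exec_start@2 write@5
I2 add r4: issue@3 deps=(None,None) exec_start@3 write@6
I3 mul r1: issue@4 deps=(1,1) exec_start@5 write@6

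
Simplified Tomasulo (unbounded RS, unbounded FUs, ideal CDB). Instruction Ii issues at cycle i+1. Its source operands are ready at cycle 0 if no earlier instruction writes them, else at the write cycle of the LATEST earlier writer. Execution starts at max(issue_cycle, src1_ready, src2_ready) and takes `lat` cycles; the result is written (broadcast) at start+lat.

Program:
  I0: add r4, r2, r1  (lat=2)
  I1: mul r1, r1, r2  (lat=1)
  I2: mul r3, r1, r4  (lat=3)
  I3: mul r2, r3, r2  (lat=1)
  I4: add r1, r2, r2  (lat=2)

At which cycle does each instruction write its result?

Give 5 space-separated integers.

I0 add r4: issue@1 deps=(None,None) exec_start@1 write@3
I1 mul r1: issue@2 deps=(None,None) exec_start@2 write@3
I2 mul r3: issue@3 deps=(1,0) exec_start@3 write@6
I3 mul r2: issue@4 deps=(2,None) exec_start@6 write@7
I4 add r1: issue@5 deps=(3,3) exec_start@7 write@9

Answer: 3 3 6 7 9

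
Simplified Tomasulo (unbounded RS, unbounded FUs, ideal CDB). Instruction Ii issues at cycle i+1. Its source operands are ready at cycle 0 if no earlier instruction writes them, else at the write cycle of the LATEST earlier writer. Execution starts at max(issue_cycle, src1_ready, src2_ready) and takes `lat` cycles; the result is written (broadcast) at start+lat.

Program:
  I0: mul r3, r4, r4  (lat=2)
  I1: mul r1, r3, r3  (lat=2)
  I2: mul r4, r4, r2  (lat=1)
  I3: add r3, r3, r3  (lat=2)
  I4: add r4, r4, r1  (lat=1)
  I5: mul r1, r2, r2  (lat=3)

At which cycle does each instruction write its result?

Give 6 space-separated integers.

Answer: 3 5 4 6 6 9

Derivation:
I0 mul r3: issue@1 deps=(None,None) exec_start@1 write@3
I1 mul r1: issue@2 deps=(0,0) exec_start@3 write@5
I2 mul r4: issue@3 deps=(None,None) exec_start@3 write@4
I3 add r3: issue@4 deps=(0,0) exec_start@4 write@6
I4 add r4: issue@5 deps=(2,1) exec_start@5 write@6
I5 mul r1: issue@6 deps=(None,None) exec_start@6 write@9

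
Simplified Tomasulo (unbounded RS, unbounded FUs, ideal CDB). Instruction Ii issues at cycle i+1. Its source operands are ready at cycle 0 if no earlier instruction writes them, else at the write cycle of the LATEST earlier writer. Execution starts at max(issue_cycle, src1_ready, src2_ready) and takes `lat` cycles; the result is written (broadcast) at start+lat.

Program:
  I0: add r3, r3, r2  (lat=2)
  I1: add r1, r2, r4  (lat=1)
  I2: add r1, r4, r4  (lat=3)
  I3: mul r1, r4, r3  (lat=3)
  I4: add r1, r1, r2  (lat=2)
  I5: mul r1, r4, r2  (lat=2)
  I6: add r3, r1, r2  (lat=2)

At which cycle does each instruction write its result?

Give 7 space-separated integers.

I0 add r3: issue@1 deps=(None,None) exec_start@1 write@3
I1 add r1: issue@2 deps=(None,None) exec_start@2 write@3
I2 add r1: issue@3 deps=(None,None) exec_start@3 write@6
I3 mul r1: issue@4 deps=(None,0) exec_start@4 write@7
I4 add r1: issue@5 deps=(3,None) exec_start@7 write@9
I5 mul r1: issue@6 deps=(None,None) exec_start@6 write@8
I6 add r3: issue@7 deps=(5,None) exec_start@8 write@10

Answer: 3 3 6 7 9 8 10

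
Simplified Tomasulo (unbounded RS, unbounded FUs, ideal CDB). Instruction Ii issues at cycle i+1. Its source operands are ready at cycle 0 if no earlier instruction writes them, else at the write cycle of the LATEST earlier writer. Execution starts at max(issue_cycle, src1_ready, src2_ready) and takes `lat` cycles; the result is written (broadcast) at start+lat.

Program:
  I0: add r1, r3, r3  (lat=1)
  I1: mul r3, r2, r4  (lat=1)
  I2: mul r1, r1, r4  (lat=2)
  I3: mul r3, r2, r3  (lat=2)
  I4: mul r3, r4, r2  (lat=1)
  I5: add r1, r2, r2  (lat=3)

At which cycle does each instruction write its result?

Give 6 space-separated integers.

Answer: 2 3 5 6 6 9

Derivation:
I0 add r1: issue@1 deps=(None,None) exec_start@1 write@2
I1 mul r3: issue@2 deps=(None,None) exec_start@2 write@3
I2 mul r1: issue@3 deps=(0,None) exec_start@3 write@5
I3 mul r3: issue@4 deps=(None,1) exec_start@4 write@6
I4 mul r3: issue@5 deps=(None,None) exec_start@5 write@6
I5 add r1: issue@6 deps=(None,None) exec_start@6 write@9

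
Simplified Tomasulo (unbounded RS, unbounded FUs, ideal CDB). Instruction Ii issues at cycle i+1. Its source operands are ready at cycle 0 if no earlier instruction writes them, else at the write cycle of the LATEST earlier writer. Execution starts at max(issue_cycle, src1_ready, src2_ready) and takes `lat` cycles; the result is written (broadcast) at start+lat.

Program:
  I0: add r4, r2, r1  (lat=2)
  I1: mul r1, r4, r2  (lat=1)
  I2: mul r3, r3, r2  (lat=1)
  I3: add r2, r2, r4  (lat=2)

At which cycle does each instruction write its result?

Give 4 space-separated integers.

Answer: 3 4 4 6

Derivation:
I0 add r4: issue@1 deps=(None,None) exec_start@1 write@3
I1 mul r1: issue@2 deps=(0,None) exec_start@3 write@4
I2 mul r3: issue@3 deps=(None,None) exec_start@3 write@4
I3 add r2: issue@4 deps=(None,0) exec_start@4 write@6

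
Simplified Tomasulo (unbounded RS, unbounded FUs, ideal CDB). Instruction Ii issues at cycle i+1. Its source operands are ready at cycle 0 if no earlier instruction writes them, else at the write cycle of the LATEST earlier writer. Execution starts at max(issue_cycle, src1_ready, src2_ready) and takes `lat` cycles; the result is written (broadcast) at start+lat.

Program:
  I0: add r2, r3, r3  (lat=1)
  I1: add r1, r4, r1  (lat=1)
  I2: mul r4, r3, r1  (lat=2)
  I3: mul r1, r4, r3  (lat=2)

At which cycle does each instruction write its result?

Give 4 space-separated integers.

I0 add r2: issue@1 deps=(None,None) exec_start@1 write@2
I1 add r1: issue@2 deps=(None,None) exec_start@2 write@3
I2 mul r4: issue@3 deps=(None,1) exec_start@3 write@5
I3 mul r1: issue@4 deps=(2,None) exec_start@5 write@7

Answer: 2 3 5 7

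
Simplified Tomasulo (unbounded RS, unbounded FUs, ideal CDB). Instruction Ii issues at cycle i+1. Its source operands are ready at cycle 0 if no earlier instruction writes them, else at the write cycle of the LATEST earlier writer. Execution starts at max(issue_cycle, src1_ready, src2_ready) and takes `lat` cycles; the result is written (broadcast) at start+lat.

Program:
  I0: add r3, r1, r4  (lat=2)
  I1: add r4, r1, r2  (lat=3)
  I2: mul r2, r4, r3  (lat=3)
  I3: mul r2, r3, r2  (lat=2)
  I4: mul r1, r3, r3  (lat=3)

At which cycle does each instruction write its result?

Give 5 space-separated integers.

Answer: 3 5 8 10 8

Derivation:
I0 add r3: issue@1 deps=(None,None) exec_start@1 write@3
I1 add r4: issue@2 deps=(None,None) exec_start@2 write@5
I2 mul r2: issue@3 deps=(1,0) exec_start@5 write@8
I3 mul r2: issue@4 deps=(0,2) exec_start@8 write@10
I4 mul r1: issue@5 deps=(0,0) exec_start@5 write@8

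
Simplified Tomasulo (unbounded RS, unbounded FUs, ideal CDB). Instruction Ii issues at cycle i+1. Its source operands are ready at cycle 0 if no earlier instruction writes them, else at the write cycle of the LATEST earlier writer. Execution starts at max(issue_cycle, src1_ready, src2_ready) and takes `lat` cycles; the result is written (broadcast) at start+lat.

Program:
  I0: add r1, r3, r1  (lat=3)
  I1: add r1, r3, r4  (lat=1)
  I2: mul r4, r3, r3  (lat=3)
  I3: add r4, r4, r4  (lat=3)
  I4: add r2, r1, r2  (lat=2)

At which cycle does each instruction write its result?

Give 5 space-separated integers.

I0 add r1: issue@1 deps=(None,None) exec_start@1 write@4
I1 add r1: issue@2 deps=(None,None) exec_start@2 write@3
I2 mul r4: issue@3 deps=(None,None) exec_start@3 write@6
I3 add r4: issue@4 deps=(2,2) exec_start@6 write@9
I4 add r2: issue@5 deps=(1,None) exec_start@5 write@7

Answer: 4 3 6 9 7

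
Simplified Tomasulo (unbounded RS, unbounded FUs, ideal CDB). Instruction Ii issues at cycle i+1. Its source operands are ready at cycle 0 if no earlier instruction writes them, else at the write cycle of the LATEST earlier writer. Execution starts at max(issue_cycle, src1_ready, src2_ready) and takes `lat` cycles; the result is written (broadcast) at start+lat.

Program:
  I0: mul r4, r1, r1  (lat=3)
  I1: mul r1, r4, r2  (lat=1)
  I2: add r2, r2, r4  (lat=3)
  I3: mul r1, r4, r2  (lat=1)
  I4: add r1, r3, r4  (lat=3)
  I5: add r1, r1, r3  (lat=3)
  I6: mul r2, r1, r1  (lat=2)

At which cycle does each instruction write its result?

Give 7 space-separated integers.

Answer: 4 5 7 8 8 11 13

Derivation:
I0 mul r4: issue@1 deps=(None,None) exec_start@1 write@4
I1 mul r1: issue@2 deps=(0,None) exec_start@4 write@5
I2 add r2: issue@3 deps=(None,0) exec_start@4 write@7
I3 mul r1: issue@4 deps=(0,2) exec_start@7 write@8
I4 add r1: issue@5 deps=(None,0) exec_start@5 write@8
I5 add r1: issue@6 deps=(4,None) exec_start@8 write@11
I6 mul r2: issue@7 deps=(5,5) exec_start@11 write@13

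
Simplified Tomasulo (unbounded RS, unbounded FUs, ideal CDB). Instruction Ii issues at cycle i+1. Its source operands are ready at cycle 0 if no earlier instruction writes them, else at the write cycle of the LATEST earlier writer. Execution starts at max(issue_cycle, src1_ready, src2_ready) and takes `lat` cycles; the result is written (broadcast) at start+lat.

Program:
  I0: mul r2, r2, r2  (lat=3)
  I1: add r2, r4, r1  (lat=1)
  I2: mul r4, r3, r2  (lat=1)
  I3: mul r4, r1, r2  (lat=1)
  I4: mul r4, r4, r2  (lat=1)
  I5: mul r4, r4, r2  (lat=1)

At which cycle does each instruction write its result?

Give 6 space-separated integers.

I0 mul r2: issue@1 deps=(None,None) exec_start@1 write@4
I1 add r2: issue@2 deps=(None,None) exec_start@2 write@3
I2 mul r4: issue@3 deps=(None,1) exec_start@3 write@4
I3 mul r4: issue@4 deps=(None,1) exec_start@4 write@5
I4 mul r4: issue@5 deps=(3,1) exec_start@5 write@6
I5 mul r4: issue@6 deps=(4,1) exec_start@6 write@7

Answer: 4 3 4 5 6 7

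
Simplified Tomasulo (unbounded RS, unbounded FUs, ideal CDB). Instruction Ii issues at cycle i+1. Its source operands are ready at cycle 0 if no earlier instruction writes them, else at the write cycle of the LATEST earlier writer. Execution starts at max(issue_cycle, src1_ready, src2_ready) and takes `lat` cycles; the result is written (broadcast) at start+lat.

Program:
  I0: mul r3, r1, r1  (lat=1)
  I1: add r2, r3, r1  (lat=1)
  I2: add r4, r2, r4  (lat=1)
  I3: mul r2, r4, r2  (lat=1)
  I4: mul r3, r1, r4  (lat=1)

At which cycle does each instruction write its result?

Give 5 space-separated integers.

I0 mul r3: issue@1 deps=(None,None) exec_start@1 write@2
I1 add r2: issue@2 deps=(0,None) exec_start@2 write@3
I2 add r4: issue@3 deps=(1,None) exec_start@3 write@4
I3 mul r2: issue@4 deps=(2,1) exec_start@4 write@5
I4 mul r3: issue@5 deps=(None,2) exec_start@5 write@6

Answer: 2 3 4 5 6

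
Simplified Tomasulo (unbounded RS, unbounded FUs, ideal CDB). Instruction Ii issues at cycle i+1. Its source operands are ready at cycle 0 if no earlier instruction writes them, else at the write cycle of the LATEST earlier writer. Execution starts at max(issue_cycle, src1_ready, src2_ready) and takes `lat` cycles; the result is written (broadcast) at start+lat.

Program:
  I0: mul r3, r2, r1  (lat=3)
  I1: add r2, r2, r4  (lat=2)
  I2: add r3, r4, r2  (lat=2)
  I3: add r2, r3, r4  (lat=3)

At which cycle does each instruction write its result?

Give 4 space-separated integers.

I0 mul r3: issue@1 deps=(None,None) exec_start@1 write@4
I1 add r2: issue@2 deps=(None,None) exec_start@2 write@4
I2 add r3: issue@3 deps=(None,1) exec_start@4 write@6
I3 add r2: issue@4 deps=(2,None) exec_start@6 write@9

Answer: 4 4 6 9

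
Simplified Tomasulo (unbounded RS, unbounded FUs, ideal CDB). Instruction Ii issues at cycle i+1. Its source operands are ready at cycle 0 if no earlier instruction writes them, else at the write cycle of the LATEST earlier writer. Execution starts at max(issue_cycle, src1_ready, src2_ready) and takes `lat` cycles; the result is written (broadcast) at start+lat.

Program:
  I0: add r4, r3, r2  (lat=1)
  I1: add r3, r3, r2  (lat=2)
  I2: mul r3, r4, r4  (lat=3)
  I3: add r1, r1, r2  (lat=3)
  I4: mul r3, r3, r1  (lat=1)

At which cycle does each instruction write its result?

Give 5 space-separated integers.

Answer: 2 4 6 7 8

Derivation:
I0 add r4: issue@1 deps=(None,None) exec_start@1 write@2
I1 add r3: issue@2 deps=(None,None) exec_start@2 write@4
I2 mul r3: issue@3 deps=(0,0) exec_start@3 write@6
I3 add r1: issue@4 deps=(None,None) exec_start@4 write@7
I4 mul r3: issue@5 deps=(2,3) exec_start@7 write@8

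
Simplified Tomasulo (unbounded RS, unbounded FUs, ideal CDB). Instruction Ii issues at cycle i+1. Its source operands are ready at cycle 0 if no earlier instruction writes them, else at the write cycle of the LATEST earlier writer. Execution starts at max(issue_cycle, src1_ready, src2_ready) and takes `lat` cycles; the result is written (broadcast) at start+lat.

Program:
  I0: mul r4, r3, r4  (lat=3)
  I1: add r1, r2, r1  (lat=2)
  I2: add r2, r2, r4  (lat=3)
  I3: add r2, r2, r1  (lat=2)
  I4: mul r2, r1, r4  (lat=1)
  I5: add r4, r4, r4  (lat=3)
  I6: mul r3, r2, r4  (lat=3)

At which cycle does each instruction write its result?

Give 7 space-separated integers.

I0 mul r4: issue@1 deps=(None,None) exec_start@1 write@4
I1 add r1: issue@2 deps=(None,None) exec_start@2 write@4
I2 add r2: issue@3 deps=(None,0) exec_start@4 write@7
I3 add r2: issue@4 deps=(2,1) exec_start@7 write@9
I4 mul r2: issue@5 deps=(1,0) exec_start@5 write@6
I5 add r4: issue@6 deps=(0,0) exec_start@6 write@9
I6 mul r3: issue@7 deps=(4,5) exec_start@9 write@12

Answer: 4 4 7 9 6 9 12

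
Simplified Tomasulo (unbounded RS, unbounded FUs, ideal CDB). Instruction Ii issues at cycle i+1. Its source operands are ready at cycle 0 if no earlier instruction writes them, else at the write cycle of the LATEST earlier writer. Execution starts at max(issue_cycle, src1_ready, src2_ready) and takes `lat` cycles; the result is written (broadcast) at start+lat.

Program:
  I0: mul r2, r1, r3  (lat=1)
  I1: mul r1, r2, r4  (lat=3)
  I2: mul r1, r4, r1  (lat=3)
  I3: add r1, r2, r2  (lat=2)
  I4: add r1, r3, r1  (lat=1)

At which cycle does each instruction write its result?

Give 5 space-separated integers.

Answer: 2 5 8 6 7

Derivation:
I0 mul r2: issue@1 deps=(None,None) exec_start@1 write@2
I1 mul r1: issue@2 deps=(0,None) exec_start@2 write@5
I2 mul r1: issue@3 deps=(None,1) exec_start@5 write@8
I3 add r1: issue@4 deps=(0,0) exec_start@4 write@6
I4 add r1: issue@5 deps=(None,3) exec_start@6 write@7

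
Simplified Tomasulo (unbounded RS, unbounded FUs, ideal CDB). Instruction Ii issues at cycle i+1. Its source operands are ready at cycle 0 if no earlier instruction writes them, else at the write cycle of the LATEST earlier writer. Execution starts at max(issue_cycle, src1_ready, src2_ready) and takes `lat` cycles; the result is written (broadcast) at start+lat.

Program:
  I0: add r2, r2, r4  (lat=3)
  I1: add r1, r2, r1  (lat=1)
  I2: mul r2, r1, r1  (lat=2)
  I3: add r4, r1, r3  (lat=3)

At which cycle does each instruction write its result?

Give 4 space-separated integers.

Answer: 4 5 7 8

Derivation:
I0 add r2: issue@1 deps=(None,None) exec_start@1 write@4
I1 add r1: issue@2 deps=(0,None) exec_start@4 write@5
I2 mul r2: issue@3 deps=(1,1) exec_start@5 write@7
I3 add r4: issue@4 deps=(1,None) exec_start@5 write@8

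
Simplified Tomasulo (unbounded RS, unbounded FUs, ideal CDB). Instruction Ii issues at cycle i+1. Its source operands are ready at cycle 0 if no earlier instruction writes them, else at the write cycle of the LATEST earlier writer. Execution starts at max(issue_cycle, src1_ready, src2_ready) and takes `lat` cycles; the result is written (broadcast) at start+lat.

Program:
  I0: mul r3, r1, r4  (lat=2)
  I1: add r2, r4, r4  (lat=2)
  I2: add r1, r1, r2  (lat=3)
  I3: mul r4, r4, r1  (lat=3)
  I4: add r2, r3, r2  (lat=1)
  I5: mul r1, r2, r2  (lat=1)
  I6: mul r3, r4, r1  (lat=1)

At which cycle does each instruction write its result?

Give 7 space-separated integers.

I0 mul r3: issue@1 deps=(None,None) exec_start@1 write@3
I1 add r2: issue@2 deps=(None,None) exec_start@2 write@4
I2 add r1: issue@3 deps=(None,1) exec_start@4 write@7
I3 mul r4: issue@4 deps=(None,2) exec_start@7 write@10
I4 add r2: issue@5 deps=(0,1) exec_start@5 write@6
I5 mul r1: issue@6 deps=(4,4) exec_start@6 write@7
I6 mul r3: issue@7 deps=(3,5) exec_start@10 write@11

Answer: 3 4 7 10 6 7 11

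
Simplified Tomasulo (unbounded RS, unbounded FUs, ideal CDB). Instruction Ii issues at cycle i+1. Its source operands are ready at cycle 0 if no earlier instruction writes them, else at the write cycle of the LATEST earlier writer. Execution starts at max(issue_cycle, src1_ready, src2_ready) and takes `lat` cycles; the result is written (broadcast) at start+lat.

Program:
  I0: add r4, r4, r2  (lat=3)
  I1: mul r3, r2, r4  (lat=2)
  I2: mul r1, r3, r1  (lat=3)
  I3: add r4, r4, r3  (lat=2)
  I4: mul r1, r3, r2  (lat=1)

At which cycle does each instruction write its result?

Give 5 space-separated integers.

I0 add r4: issue@1 deps=(None,None) exec_start@1 write@4
I1 mul r3: issue@2 deps=(None,0) exec_start@4 write@6
I2 mul r1: issue@3 deps=(1,None) exec_start@6 write@9
I3 add r4: issue@4 deps=(0,1) exec_start@6 write@8
I4 mul r1: issue@5 deps=(1,None) exec_start@6 write@7

Answer: 4 6 9 8 7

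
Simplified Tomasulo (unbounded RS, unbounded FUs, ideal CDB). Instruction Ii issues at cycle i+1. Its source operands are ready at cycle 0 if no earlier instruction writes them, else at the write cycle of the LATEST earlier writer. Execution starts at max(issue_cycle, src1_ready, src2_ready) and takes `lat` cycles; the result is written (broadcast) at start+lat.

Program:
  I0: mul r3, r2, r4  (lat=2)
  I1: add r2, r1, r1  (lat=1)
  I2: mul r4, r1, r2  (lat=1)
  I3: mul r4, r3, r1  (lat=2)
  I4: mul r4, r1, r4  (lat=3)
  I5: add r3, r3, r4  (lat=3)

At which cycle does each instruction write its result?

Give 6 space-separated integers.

Answer: 3 3 4 6 9 12

Derivation:
I0 mul r3: issue@1 deps=(None,None) exec_start@1 write@3
I1 add r2: issue@2 deps=(None,None) exec_start@2 write@3
I2 mul r4: issue@3 deps=(None,1) exec_start@3 write@4
I3 mul r4: issue@4 deps=(0,None) exec_start@4 write@6
I4 mul r4: issue@5 deps=(None,3) exec_start@6 write@9
I5 add r3: issue@6 deps=(0,4) exec_start@9 write@12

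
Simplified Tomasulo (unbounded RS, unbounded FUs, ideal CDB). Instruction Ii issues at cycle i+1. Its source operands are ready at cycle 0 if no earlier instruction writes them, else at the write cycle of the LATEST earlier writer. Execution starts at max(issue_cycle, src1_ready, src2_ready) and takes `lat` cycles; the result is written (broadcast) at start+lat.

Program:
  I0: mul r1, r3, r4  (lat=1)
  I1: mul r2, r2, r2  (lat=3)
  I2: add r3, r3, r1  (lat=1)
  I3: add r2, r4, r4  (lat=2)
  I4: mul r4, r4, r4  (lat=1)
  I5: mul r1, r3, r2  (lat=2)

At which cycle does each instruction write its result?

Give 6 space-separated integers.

Answer: 2 5 4 6 6 8

Derivation:
I0 mul r1: issue@1 deps=(None,None) exec_start@1 write@2
I1 mul r2: issue@2 deps=(None,None) exec_start@2 write@5
I2 add r3: issue@3 deps=(None,0) exec_start@3 write@4
I3 add r2: issue@4 deps=(None,None) exec_start@4 write@6
I4 mul r4: issue@5 deps=(None,None) exec_start@5 write@6
I5 mul r1: issue@6 deps=(2,3) exec_start@6 write@8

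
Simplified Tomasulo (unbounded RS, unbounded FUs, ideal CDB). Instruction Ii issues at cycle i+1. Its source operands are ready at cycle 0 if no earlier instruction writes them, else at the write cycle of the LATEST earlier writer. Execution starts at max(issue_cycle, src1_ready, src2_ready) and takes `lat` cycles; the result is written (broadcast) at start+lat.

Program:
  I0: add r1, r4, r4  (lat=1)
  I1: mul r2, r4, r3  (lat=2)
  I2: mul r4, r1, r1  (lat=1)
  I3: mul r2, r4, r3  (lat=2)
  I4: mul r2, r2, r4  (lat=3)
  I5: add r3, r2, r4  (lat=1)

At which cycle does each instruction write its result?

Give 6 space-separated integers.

Answer: 2 4 4 6 9 10

Derivation:
I0 add r1: issue@1 deps=(None,None) exec_start@1 write@2
I1 mul r2: issue@2 deps=(None,None) exec_start@2 write@4
I2 mul r4: issue@3 deps=(0,0) exec_start@3 write@4
I3 mul r2: issue@4 deps=(2,None) exec_start@4 write@6
I4 mul r2: issue@5 deps=(3,2) exec_start@6 write@9
I5 add r3: issue@6 deps=(4,2) exec_start@9 write@10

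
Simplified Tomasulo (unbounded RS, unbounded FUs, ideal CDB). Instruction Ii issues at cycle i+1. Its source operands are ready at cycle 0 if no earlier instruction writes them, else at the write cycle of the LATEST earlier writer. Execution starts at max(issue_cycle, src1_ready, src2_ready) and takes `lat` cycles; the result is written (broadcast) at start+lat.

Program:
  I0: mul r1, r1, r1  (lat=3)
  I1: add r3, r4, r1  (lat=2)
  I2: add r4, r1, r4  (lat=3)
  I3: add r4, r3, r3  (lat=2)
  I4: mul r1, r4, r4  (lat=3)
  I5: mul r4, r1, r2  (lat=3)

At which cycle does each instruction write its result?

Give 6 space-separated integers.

Answer: 4 6 7 8 11 14

Derivation:
I0 mul r1: issue@1 deps=(None,None) exec_start@1 write@4
I1 add r3: issue@2 deps=(None,0) exec_start@4 write@6
I2 add r4: issue@3 deps=(0,None) exec_start@4 write@7
I3 add r4: issue@4 deps=(1,1) exec_start@6 write@8
I4 mul r1: issue@5 deps=(3,3) exec_start@8 write@11
I5 mul r4: issue@6 deps=(4,None) exec_start@11 write@14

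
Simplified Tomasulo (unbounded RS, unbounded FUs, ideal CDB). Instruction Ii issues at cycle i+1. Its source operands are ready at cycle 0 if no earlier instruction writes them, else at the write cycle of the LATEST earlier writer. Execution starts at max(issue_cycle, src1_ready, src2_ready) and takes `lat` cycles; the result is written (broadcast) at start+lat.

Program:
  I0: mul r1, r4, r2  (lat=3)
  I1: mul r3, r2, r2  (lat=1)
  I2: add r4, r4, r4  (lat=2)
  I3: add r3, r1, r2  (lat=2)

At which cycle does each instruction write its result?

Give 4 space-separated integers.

Answer: 4 3 5 6

Derivation:
I0 mul r1: issue@1 deps=(None,None) exec_start@1 write@4
I1 mul r3: issue@2 deps=(None,None) exec_start@2 write@3
I2 add r4: issue@3 deps=(None,None) exec_start@3 write@5
I3 add r3: issue@4 deps=(0,None) exec_start@4 write@6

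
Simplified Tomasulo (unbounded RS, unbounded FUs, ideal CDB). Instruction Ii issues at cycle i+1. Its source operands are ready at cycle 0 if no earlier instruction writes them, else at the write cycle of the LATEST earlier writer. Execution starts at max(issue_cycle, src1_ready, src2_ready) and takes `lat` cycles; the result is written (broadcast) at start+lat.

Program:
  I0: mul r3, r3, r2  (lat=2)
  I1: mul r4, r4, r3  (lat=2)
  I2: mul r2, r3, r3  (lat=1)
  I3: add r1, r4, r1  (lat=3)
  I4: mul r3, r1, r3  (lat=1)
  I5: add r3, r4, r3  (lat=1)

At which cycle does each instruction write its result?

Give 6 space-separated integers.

I0 mul r3: issue@1 deps=(None,None) exec_start@1 write@3
I1 mul r4: issue@2 deps=(None,0) exec_start@3 write@5
I2 mul r2: issue@3 deps=(0,0) exec_start@3 write@4
I3 add r1: issue@4 deps=(1,None) exec_start@5 write@8
I4 mul r3: issue@5 deps=(3,0) exec_start@8 write@9
I5 add r3: issue@6 deps=(1,4) exec_start@9 write@10

Answer: 3 5 4 8 9 10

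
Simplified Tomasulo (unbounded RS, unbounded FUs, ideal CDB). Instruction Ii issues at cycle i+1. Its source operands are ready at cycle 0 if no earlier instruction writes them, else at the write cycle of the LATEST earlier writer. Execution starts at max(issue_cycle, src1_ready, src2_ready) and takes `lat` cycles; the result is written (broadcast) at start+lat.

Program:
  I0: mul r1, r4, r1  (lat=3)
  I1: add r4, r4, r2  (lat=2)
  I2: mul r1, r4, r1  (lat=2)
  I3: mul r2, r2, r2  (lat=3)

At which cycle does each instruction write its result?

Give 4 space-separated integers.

Answer: 4 4 6 7

Derivation:
I0 mul r1: issue@1 deps=(None,None) exec_start@1 write@4
I1 add r4: issue@2 deps=(None,None) exec_start@2 write@4
I2 mul r1: issue@3 deps=(1,0) exec_start@4 write@6
I3 mul r2: issue@4 deps=(None,None) exec_start@4 write@7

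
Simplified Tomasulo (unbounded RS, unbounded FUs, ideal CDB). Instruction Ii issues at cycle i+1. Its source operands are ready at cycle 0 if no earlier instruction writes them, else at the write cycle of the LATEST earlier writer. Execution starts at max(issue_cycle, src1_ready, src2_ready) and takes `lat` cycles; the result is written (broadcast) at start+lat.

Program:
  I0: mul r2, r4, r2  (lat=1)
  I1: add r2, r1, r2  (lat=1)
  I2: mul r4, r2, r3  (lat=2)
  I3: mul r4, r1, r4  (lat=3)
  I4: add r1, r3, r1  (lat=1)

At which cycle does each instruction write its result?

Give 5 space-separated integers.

I0 mul r2: issue@1 deps=(None,None) exec_start@1 write@2
I1 add r2: issue@2 deps=(None,0) exec_start@2 write@3
I2 mul r4: issue@3 deps=(1,None) exec_start@3 write@5
I3 mul r4: issue@4 deps=(None,2) exec_start@5 write@8
I4 add r1: issue@5 deps=(None,None) exec_start@5 write@6

Answer: 2 3 5 8 6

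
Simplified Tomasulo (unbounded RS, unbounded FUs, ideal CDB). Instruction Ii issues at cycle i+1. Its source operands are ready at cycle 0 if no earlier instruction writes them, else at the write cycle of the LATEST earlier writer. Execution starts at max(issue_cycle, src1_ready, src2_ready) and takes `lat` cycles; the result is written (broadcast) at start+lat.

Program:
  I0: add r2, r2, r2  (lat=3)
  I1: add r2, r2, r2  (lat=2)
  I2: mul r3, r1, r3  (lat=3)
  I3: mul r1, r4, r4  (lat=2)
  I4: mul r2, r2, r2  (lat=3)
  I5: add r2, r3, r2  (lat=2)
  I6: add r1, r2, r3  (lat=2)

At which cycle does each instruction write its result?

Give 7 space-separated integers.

I0 add r2: issue@1 deps=(None,None) exec_start@1 write@4
I1 add r2: issue@2 deps=(0,0) exec_start@4 write@6
I2 mul r3: issue@3 deps=(None,None) exec_start@3 write@6
I3 mul r1: issue@4 deps=(None,None) exec_start@4 write@6
I4 mul r2: issue@5 deps=(1,1) exec_start@6 write@9
I5 add r2: issue@6 deps=(2,4) exec_start@9 write@11
I6 add r1: issue@7 deps=(5,2) exec_start@11 write@13

Answer: 4 6 6 6 9 11 13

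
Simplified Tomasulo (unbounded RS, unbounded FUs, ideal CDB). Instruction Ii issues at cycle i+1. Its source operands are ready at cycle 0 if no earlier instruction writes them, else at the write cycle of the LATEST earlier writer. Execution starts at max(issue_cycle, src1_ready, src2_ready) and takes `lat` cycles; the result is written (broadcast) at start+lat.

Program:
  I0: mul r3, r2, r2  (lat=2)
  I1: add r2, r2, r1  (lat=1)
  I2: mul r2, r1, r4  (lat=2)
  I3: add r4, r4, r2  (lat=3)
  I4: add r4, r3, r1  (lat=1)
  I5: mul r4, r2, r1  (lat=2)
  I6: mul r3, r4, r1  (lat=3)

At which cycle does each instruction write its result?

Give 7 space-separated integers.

Answer: 3 3 5 8 6 8 11

Derivation:
I0 mul r3: issue@1 deps=(None,None) exec_start@1 write@3
I1 add r2: issue@2 deps=(None,None) exec_start@2 write@3
I2 mul r2: issue@3 deps=(None,None) exec_start@3 write@5
I3 add r4: issue@4 deps=(None,2) exec_start@5 write@8
I4 add r4: issue@5 deps=(0,None) exec_start@5 write@6
I5 mul r4: issue@6 deps=(2,None) exec_start@6 write@8
I6 mul r3: issue@7 deps=(5,None) exec_start@8 write@11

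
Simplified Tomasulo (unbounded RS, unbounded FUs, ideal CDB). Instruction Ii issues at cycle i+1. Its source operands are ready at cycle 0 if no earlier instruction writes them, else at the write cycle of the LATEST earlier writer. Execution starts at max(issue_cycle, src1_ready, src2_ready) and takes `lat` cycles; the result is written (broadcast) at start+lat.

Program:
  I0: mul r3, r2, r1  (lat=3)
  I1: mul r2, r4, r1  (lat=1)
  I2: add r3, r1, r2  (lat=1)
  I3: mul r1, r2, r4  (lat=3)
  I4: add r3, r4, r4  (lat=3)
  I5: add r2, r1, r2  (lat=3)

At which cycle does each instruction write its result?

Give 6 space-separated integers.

Answer: 4 3 4 7 8 10

Derivation:
I0 mul r3: issue@1 deps=(None,None) exec_start@1 write@4
I1 mul r2: issue@2 deps=(None,None) exec_start@2 write@3
I2 add r3: issue@3 deps=(None,1) exec_start@3 write@4
I3 mul r1: issue@4 deps=(1,None) exec_start@4 write@7
I4 add r3: issue@5 deps=(None,None) exec_start@5 write@8
I5 add r2: issue@6 deps=(3,1) exec_start@7 write@10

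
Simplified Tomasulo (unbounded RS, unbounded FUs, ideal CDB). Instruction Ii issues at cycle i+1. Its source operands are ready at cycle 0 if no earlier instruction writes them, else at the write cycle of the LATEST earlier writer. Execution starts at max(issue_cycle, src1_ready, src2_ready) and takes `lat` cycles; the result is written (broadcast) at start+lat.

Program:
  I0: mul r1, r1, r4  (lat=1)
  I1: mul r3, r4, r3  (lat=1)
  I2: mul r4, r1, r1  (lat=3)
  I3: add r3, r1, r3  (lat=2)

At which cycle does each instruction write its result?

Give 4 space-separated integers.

I0 mul r1: issue@1 deps=(None,None) exec_start@1 write@2
I1 mul r3: issue@2 deps=(None,None) exec_start@2 write@3
I2 mul r4: issue@3 deps=(0,0) exec_start@3 write@6
I3 add r3: issue@4 deps=(0,1) exec_start@4 write@6

Answer: 2 3 6 6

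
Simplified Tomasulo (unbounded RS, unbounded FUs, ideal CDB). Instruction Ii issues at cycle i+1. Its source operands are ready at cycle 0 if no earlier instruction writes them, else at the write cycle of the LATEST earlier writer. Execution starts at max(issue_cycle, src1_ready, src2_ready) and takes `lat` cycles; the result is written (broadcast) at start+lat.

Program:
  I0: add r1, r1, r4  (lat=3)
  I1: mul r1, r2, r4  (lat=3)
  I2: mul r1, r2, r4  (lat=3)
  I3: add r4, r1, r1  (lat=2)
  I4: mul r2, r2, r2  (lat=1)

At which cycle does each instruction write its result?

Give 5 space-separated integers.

I0 add r1: issue@1 deps=(None,None) exec_start@1 write@4
I1 mul r1: issue@2 deps=(None,None) exec_start@2 write@5
I2 mul r1: issue@3 deps=(None,None) exec_start@3 write@6
I3 add r4: issue@4 deps=(2,2) exec_start@6 write@8
I4 mul r2: issue@5 deps=(None,None) exec_start@5 write@6

Answer: 4 5 6 8 6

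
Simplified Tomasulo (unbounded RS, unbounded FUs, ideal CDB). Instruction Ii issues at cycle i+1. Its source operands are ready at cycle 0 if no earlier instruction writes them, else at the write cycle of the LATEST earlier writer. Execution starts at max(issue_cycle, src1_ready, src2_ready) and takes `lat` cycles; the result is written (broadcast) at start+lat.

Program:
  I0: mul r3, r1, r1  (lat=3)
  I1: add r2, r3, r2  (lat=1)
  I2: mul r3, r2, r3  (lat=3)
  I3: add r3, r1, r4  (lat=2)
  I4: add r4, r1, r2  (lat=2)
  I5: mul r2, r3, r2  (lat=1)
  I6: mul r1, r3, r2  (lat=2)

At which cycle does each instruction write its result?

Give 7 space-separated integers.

Answer: 4 5 8 6 7 7 9

Derivation:
I0 mul r3: issue@1 deps=(None,None) exec_start@1 write@4
I1 add r2: issue@2 deps=(0,None) exec_start@4 write@5
I2 mul r3: issue@3 deps=(1,0) exec_start@5 write@8
I3 add r3: issue@4 deps=(None,None) exec_start@4 write@6
I4 add r4: issue@5 deps=(None,1) exec_start@5 write@7
I5 mul r2: issue@6 deps=(3,1) exec_start@6 write@7
I6 mul r1: issue@7 deps=(3,5) exec_start@7 write@9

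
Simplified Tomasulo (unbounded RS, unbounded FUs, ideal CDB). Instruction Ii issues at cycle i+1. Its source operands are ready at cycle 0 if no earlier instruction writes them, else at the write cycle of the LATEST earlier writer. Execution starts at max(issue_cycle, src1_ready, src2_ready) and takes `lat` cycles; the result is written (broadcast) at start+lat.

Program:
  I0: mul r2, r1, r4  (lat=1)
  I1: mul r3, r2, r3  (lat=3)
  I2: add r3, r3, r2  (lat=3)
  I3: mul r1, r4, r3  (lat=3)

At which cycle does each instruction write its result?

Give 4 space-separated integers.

Answer: 2 5 8 11

Derivation:
I0 mul r2: issue@1 deps=(None,None) exec_start@1 write@2
I1 mul r3: issue@2 deps=(0,None) exec_start@2 write@5
I2 add r3: issue@3 deps=(1,0) exec_start@5 write@8
I3 mul r1: issue@4 deps=(None,2) exec_start@8 write@11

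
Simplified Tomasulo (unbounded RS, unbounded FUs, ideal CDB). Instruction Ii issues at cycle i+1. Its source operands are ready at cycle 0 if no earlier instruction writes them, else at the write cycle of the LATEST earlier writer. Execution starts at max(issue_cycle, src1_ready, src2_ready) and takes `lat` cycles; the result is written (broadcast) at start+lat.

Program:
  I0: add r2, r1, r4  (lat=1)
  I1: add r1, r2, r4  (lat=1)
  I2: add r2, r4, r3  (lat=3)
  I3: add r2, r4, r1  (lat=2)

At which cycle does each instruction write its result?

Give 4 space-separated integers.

Answer: 2 3 6 6

Derivation:
I0 add r2: issue@1 deps=(None,None) exec_start@1 write@2
I1 add r1: issue@2 deps=(0,None) exec_start@2 write@3
I2 add r2: issue@3 deps=(None,None) exec_start@3 write@6
I3 add r2: issue@4 deps=(None,1) exec_start@4 write@6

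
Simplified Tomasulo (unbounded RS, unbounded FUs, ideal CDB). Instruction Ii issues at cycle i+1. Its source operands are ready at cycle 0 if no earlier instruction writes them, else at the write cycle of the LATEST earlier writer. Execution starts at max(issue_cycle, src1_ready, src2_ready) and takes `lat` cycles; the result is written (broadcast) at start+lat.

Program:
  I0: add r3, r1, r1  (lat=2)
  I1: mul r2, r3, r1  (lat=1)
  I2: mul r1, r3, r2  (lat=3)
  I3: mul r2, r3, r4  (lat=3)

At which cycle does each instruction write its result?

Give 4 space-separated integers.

I0 add r3: issue@1 deps=(None,None) exec_start@1 write@3
I1 mul r2: issue@2 deps=(0,None) exec_start@3 write@4
I2 mul r1: issue@3 deps=(0,1) exec_start@4 write@7
I3 mul r2: issue@4 deps=(0,None) exec_start@4 write@7

Answer: 3 4 7 7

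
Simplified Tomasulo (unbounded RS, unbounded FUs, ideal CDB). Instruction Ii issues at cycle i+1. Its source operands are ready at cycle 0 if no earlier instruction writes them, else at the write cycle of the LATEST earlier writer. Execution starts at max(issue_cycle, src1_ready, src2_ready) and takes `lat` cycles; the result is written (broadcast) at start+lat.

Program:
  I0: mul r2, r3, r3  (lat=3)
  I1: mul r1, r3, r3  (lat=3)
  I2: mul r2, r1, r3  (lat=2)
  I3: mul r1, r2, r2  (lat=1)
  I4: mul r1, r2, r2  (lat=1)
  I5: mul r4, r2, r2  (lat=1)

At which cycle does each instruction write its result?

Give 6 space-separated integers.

I0 mul r2: issue@1 deps=(None,None) exec_start@1 write@4
I1 mul r1: issue@2 deps=(None,None) exec_start@2 write@5
I2 mul r2: issue@3 deps=(1,None) exec_start@5 write@7
I3 mul r1: issue@4 deps=(2,2) exec_start@7 write@8
I4 mul r1: issue@5 deps=(2,2) exec_start@7 write@8
I5 mul r4: issue@6 deps=(2,2) exec_start@7 write@8

Answer: 4 5 7 8 8 8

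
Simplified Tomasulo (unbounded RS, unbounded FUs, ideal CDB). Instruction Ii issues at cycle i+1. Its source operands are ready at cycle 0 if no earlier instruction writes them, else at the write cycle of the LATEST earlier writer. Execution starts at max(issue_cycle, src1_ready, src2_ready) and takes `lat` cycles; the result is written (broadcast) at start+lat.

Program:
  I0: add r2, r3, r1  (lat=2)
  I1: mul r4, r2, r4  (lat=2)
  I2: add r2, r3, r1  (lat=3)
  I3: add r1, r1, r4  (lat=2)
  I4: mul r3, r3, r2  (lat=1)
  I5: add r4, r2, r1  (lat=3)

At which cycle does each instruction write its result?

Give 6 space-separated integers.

Answer: 3 5 6 7 7 10

Derivation:
I0 add r2: issue@1 deps=(None,None) exec_start@1 write@3
I1 mul r4: issue@2 deps=(0,None) exec_start@3 write@5
I2 add r2: issue@3 deps=(None,None) exec_start@3 write@6
I3 add r1: issue@4 deps=(None,1) exec_start@5 write@7
I4 mul r3: issue@5 deps=(None,2) exec_start@6 write@7
I5 add r4: issue@6 deps=(2,3) exec_start@7 write@10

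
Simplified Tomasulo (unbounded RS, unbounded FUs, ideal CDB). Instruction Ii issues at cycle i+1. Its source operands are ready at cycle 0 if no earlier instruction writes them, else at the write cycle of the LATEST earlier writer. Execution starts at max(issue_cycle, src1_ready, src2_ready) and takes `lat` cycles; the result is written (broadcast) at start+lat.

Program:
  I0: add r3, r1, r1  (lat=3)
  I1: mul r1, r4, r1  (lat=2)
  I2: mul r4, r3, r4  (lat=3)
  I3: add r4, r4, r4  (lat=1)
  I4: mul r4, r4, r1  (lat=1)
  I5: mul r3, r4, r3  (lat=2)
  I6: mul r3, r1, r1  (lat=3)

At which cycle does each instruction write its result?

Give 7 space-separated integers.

Answer: 4 4 7 8 9 11 10

Derivation:
I0 add r3: issue@1 deps=(None,None) exec_start@1 write@4
I1 mul r1: issue@2 deps=(None,None) exec_start@2 write@4
I2 mul r4: issue@3 deps=(0,None) exec_start@4 write@7
I3 add r4: issue@4 deps=(2,2) exec_start@7 write@8
I4 mul r4: issue@5 deps=(3,1) exec_start@8 write@9
I5 mul r3: issue@6 deps=(4,0) exec_start@9 write@11
I6 mul r3: issue@7 deps=(1,1) exec_start@7 write@10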